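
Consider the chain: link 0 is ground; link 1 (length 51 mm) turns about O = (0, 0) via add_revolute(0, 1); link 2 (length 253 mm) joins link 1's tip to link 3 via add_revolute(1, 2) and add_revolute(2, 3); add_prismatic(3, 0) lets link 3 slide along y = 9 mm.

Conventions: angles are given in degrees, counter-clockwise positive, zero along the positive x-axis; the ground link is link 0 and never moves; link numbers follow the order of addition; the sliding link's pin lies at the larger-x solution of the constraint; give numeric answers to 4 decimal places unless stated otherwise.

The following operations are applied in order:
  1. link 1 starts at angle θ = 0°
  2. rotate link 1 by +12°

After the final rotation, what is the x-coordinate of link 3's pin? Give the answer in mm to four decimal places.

geometry: r = 51 mm, L = 253 mm, e = 9 mm; θ starts at 0°
rotate link 1 by +12°: θ ← 0° +12° = 12°
crank pin P = (r cos θ, r sin θ) = (49.885528, 10.603496)
h = r sin θ − e = 10.603496 − 9 = 1.603496
x = r cos θ + √(L² − h²) = 49.885528 + 252.994919 = 302.880446

302.8804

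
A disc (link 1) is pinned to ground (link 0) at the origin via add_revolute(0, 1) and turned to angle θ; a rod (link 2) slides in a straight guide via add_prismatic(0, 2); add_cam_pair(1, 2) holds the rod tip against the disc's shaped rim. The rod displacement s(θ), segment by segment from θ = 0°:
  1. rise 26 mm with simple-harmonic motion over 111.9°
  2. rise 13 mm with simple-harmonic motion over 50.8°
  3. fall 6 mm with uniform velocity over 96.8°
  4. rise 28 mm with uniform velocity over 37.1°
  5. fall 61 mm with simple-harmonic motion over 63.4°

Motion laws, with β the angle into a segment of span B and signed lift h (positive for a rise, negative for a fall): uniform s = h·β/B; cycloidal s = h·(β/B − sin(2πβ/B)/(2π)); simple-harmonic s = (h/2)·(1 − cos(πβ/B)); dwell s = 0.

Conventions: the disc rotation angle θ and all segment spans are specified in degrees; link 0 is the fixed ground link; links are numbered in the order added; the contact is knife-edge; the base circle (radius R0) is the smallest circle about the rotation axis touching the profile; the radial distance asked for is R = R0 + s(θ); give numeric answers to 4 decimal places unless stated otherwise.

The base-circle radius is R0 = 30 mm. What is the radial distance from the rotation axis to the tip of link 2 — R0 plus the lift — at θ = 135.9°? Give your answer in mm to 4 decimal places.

segment 1 (0° to 111.9°, simple-harmonic, h = 26) is passed completely: s = 0.0000 + (26) = 26.0000
θ = 135.9° falls in segment 2 (111.9° to 162.7°, simple-harmonic, h = 13): β = 135.9 − 111.9 = 24°, B = 50.8°; Δs = 13/2·(1 − cos(π·0.4724)) = 5.9379; s = 26.0000 + 5.9379 = 31.9379
R = R0 + s = 30 + 31.9379 = 61.9379

61.9379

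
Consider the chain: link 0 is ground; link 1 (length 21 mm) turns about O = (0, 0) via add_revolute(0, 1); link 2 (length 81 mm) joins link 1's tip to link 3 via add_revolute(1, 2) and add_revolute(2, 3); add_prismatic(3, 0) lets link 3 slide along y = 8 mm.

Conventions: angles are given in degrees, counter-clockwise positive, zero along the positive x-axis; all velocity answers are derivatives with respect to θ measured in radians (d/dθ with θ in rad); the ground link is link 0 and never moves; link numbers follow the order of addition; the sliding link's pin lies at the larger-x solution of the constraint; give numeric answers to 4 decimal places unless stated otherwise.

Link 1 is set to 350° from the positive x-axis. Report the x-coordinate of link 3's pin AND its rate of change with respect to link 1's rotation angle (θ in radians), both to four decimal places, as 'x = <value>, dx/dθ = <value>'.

geometry: r = 21 mm, L = 81 mm, e = 8 mm
crank pin P = (r cos θ, r sin θ) = (20.680963, -3.646612)
h = r sin θ − e = -3.646612 − 8 = -11.646612
x = r cos θ + √(L² − h²) = 20.680963 + 80.158321 = 100.839284
dx/dθ = −r sin θ − h·r cos θ/√(L² − h²) (θ in radians; h = -11.646612) = 6.651454

x = 100.8393, dx/dθ = 6.6515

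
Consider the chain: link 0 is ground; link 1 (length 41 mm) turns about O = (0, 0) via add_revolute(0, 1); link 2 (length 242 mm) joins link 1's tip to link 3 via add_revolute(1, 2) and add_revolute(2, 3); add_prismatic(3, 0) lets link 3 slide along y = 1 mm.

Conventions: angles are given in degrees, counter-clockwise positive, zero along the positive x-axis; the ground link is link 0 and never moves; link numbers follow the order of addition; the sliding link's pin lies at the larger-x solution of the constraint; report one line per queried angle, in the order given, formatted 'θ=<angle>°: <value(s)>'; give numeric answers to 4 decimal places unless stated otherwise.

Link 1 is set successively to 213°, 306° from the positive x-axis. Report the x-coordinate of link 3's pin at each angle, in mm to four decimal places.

geometry: r = 41 mm, L = 242 mm, e = 1 mm
θ=213°: crank pin P = (r cos θ, r sin θ) = (-34.385493, -22.330200)
θ=213°: h = r sin θ − e = -22.330200 − 1 = -23.330200
θ=213°: x = r cos θ + √(L² − h²) = -34.385493 + 240.872792 = 206.487298
θ=306°: crank pin P = (r cos θ, r sin θ) = (24.099195, -33.169697)
θ=306°: h = r sin θ − e = -33.169697 − 1 = -34.169697
θ=306°: x = r cos θ + √(L² − h²) = 24.099195 + 239.575524 = 263.674720

θ=213°: 206.4873
θ=306°: 263.6747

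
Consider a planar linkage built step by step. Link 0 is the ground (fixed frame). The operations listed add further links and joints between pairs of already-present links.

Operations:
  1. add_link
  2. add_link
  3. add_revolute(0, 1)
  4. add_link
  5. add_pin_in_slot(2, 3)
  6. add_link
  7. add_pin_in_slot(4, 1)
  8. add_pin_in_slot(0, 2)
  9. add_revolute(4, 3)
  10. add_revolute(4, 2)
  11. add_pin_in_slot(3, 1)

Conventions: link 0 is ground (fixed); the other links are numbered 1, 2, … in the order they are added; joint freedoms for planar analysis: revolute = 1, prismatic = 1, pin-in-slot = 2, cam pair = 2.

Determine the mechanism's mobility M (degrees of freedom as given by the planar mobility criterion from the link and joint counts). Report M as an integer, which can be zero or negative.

ground; <1,0,0>
#1 <2,0,0>
#2 <3,0,0>
R:0↔1 J1 <3,1,0>
#3 <4,1,0>
PS:2↔3 J2 <4,1,1>
#4 <5,1,1>
PS:4↔1 J2 <5,1,2>
PS:0↔2 J2 <5,1,3>
R:4↔3 J1 <5,2,3>
R:4↔2 J1 <5,3,3>
PS:3↔1 J2 <5,3,4>
3×4 − 2×3 − 1×4 = 2

M = 2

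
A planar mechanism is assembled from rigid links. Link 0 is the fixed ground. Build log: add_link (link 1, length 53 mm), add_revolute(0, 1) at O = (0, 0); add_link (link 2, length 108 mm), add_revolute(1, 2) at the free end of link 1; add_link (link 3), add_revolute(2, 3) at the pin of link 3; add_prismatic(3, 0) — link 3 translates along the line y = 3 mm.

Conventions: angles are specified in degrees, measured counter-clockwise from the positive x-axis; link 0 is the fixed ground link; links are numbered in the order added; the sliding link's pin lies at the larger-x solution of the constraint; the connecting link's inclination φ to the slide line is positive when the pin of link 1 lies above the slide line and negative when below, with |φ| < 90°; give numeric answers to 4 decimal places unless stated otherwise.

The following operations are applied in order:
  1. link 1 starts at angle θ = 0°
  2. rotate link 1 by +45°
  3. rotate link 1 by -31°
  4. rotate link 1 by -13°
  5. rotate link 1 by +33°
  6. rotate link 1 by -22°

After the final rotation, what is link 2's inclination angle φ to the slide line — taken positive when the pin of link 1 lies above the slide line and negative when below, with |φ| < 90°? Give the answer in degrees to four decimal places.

geometry: r = 53 mm, L = 108 mm, e = 3 mm; θ starts at 0°
rotate link 1 by +45°: θ ← 0° +45° = 45°
rotate link 1 by -31°: θ ← 45° -31° = 14°
rotate link 1 by -13°: θ ← 14° -13° = 1°
rotate link 1 by +33°: θ ← 1° +33° = 34°
rotate link 1 by -22°: θ ← 34° -22° = 12°
h = r sin θ − e = 11.019320 − 3 = 8.019320
sin φ = h / L = 8.019320 / 108 = 0.07425296
φ = arcsin(0.07425296) = 4.258300°

4.2583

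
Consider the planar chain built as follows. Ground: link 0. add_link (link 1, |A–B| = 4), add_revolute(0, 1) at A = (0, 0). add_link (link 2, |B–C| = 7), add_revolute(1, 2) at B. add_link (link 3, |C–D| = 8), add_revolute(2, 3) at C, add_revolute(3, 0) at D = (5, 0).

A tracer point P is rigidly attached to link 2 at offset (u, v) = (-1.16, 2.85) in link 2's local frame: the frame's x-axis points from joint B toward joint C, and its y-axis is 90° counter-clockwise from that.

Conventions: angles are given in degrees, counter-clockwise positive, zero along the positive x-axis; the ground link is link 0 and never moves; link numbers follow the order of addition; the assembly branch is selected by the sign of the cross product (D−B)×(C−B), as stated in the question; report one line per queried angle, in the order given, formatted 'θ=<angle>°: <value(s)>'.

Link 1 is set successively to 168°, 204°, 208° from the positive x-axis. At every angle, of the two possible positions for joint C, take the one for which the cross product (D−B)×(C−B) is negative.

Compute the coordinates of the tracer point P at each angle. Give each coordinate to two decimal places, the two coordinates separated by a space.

A=(0,0), D=(5.00,0)
θ=168°: B = A + 4.00·(cos168°, sin168°) = (-3.9126, 0.8316)
θ=168°: |BD| = 8.9513
θ=168°: circle(B,7.00) ∩ circle(D,8.00): a=3.6378, h=5.9805
θ=168°:   candidates: C₊=(0.2651,6.4483) cross=53.533; C₋=(-0.8462,-5.4610) cross=-53.533
θ=168°:   branch - wants cross < 0 → take C=(-0.8462,-5.4610) (cross=-53.533)
θ=168°: ex = (C−B)/|BC| = (0.4381,-0.8989); ey = (0.8989,0.4381)
θ=168°: P = B + -1.16·ex + 2.85·ey = (-1.8587,3.1229)
θ=204°: B = A + 4.00·(cos204°, sin204°) = (-3.6542, -1.6269)
θ=204°: |BD| = 8.8058
θ=204°: circle(B,7.00) ∩ circle(D,8.00): a=3.5512, h=6.0323
θ=204°:   candidates: C₊=(-1.2787,4.9577) cross=53.119; C₋=(0.9504,-6.8993) cross=-53.119
θ=204°:   branch - wants cross < 0 → take C=(0.9504,-6.8993) (cross=-53.119)
θ=204°: ex = (C−B)/|BC| = (0.6578,-0.7532); ey = (0.7532,0.6578)
θ=204°: P = B + -1.16·ex + 2.85·ey = (-2.2706,1.1215)
θ=208°: B = A + 4.00·(cos208°, sin208°) = (-3.5318, -1.8779)
θ=208°: |BD| = 8.7360
θ=208°: circle(B,7.00) ∩ circle(D,8.00): a=3.5095, h=6.0567
θ=208°:   candidates: C₊=(-1.4063,4.7916) cross=52.911; C₋=(1.1976,-7.0386) cross=-52.911
θ=208°:   branch - wants cross < 0 → take C=(1.1976,-7.0386) (cross=-52.911)
θ=208°: ex = (C−B)/|BC| = (0.6756,-0.7372); ey = (0.7372,0.6756)
θ=208°: P = B + -1.16·ex + 2.85·ey = (-2.2144,0.9029)

θ=168°: -1.86 3.12
θ=204°: -2.27 1.12
θ=208°: -2.21 0.90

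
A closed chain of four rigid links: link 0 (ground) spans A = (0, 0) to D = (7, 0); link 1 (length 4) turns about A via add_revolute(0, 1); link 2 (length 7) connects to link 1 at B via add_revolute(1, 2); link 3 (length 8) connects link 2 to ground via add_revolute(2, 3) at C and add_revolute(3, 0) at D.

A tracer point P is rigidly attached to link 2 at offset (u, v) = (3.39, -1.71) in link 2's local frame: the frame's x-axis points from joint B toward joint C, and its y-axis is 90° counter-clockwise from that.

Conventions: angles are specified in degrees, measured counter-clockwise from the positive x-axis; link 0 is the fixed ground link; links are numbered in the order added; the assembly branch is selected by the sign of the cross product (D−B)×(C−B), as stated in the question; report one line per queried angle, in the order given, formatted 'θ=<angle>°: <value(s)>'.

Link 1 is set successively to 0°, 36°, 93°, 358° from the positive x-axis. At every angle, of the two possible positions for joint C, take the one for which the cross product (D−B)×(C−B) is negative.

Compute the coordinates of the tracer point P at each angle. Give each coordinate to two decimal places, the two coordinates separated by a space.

A=(0,0), D=(7.00,0)
θ=0°: B = A + 4.00·(cos0°, sin0°) = (4.0000, 0.0000)
θ=0°: |BD| = 3.0000
θ=0°: circle(B,7.00) ∩ circle(D,8.00): a=-1.0000, h=6.9282
θ=0°:   candidates: C₊=(3.0000,6.9282) cross=20.785; C₋=(3.0000,-6.9282) cross=-20.785
θ=0°:   branch - wants cross < 0 → take C=(3.0000,-6.9282) (cross=-20.785)
θ=0°: ex = (C−B)/|BC| = (-0.1429,-0.9897); ey = (0.9897,-0.1429)
θ=0°: P = B + 3.39·ex + -1.71·ey = (1.8233,-3.1109)
θ=36°: B = A + 4.00·(cos36°, sin36°) = (3.2361, 2.3511)
θ=36°: |BD| = 4.4379
θ=36°: circle(B,7.00) ∩ circle(D,8.00): a=0.5290, h=6.9800
θ=36°:   candidates: C₊=(7.3826,7.9908) cross=30.977; C₋=(-0.0132,-3.8490) cross=-30.977
θ=36°:   branch - wants cross < 0 → take C=(-0.0132,-3.8490) (cross=-30.977)
θ=36°: ex = (C−B)/|BC| = (-0.4642,-0.8857); ey = (0.8857,-0.4642)
θ=36°: P = B + 3.39·ex + -1.71·ey = (0.1479,0.1422)
θ=93°: B = A + 4.00·(cos93°, sin93°) = (-0.2093, 3.9945)
θ=93°: |BD| = 8.2420
θ=93°: circle(B,7.00) ∩ circle(D,8.00): a=3.2110, h=6.2201
θ=93°:   candidates: C₊=(5.6139,7.8790) cross=51.266; C₋=(-0.4152,-3.0025) cross=-51.266
θ=93°:   branch - wants cross < 0 → take C=(-0.4152,-3.0025) (cross=-51.266)
θ=93°: ex = (C−B)/|BC| = (-0.0294,-0.9996); ey = (0.9996,-0.0294)
θ=93°: P = B + 3.39·ex + -1.71·ey = (-2.0183,0.6563)
θ=358°: B = A + 4.00·(cos358°, sin358°) = (3.9976, -0.1396)
θ=358°: |BD| = 3.0057
θ=358°: circle(B,7.00) ∩ circle(D,8.00): a=-0.9924, h=6.9293
θ=358°:   candidates: C₊=(2.6844,6.7361) cross=20.827; C₋=(3.3280,-7.1075) cross=-20.827
θ=358°:   branch - wants cross < 0 → take C=(3.3280,-7.1075) (cross=-20.827)
θ=358°: ex = (C−B)/|BC| = (-0.0956,-0.9954); ey = (0.9954,-0.0956)
θ=358°: P = B + 3.39·ex + -1.71·ey = (1.9712,-3.3505)

θ=0°: 1.82 -3.11
θ=36°: 0.15 0.14
θ=93°: -2.02 0.66
θ=358°: 1.97 -3.35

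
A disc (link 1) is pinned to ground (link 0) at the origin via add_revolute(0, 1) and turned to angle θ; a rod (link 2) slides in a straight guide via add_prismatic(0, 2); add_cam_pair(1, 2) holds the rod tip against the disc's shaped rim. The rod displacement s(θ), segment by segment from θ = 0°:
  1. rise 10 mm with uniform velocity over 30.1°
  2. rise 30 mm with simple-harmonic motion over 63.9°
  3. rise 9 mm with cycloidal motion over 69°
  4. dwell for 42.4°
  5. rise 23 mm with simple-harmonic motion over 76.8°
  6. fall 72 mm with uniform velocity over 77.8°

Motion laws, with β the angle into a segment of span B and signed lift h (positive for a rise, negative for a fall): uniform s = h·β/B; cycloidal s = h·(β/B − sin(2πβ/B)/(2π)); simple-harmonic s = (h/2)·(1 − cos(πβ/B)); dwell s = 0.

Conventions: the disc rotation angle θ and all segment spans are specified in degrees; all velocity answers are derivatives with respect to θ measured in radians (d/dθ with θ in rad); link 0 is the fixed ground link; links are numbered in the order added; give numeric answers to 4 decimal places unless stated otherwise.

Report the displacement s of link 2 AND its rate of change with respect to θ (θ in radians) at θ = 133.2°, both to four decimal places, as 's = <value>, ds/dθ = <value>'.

segment 1 (0° to 30.1°, uniform, h = 10) is passed completely: s = 0.0000 + (10) = 10.0000
segment 2 (30.1° to 94°, simple-harmonic, h = 30) is passed completely: s = 10.0000 + (30) = 40.0000
θ = 133.2° falls in segment 3 (94° to 163°, cycloidal, h = 9): β = 133.2 − 94 = 39.2°, B = 69°; Δs = 9·(0.5681 − sin(2π·0.5681)/(2π)) = 5.7075; s = 40.0000 + 5.7075 = 45.7075
velocity in seg [94°–163°] (cycloidal), θ in radians: β = 39.2° = 0.6842 rad, B = 69° = 1.2043 rad; ds/dθ = (h/B)(1 − cos(2πβ/B)) = (9/1.2043)(1 − cos(2π·0.5681)) = 14.272657 mm/rad

s = 45.7075, ds/dθ = 14.2727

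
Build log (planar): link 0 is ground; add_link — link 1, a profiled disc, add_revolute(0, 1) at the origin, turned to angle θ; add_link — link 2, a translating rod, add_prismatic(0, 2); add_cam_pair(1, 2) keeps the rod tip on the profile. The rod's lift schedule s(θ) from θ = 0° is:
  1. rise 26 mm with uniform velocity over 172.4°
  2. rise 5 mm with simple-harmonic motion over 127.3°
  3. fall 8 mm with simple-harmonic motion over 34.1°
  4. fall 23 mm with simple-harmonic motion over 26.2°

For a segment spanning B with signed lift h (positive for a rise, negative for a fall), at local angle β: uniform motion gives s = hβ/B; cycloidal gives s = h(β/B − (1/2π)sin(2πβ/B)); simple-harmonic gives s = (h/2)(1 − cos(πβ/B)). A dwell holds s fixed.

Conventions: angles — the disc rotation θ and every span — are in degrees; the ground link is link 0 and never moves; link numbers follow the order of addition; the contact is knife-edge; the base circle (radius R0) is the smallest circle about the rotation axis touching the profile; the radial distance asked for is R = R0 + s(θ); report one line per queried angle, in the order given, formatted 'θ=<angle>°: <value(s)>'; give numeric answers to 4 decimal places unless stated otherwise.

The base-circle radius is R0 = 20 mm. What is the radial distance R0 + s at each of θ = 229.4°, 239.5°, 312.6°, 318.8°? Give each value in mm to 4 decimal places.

seg 1 [0°–172.4°] uniform, h=26: full span → s += 26 → s = 26.0000
seg 2 [172.4°–299.7°] simple-harmonic, h=5: θ=229.4° here. β=57, B=127.3. 5/2·(1 − cos(π·0.4478)) = 2.0916 → s = 28.0916
seg 2 [172.4°–299.7°] simple-harmonic, h=5: θ=239.5° here. β=67.1, B=127.3. 5/2·(1 − cos(π·0.5271)) = 2.7126 → s = 28.7126
seg 2 [172.4°–299.7°] simple-harmonic, h=5: full span → s += 5 → s = 31.0000
seg 3 [299.7°–333.8°] simple-harmonic, h=-8: θ=312.6° here. β=12.9, B=34.1. -8/2·(1 − cos(π·0.3783)) = -2.5076 → s = 28.4924
seg 3 [299.7°–333.8°] simple-harmonic, h=-8: θ=318.8° here. β=19.1, B=34.1. -8/2·(1 − cos(π·0.5601)) = -4.7510 → s = 26.2490
θ=229.4°: R = R0 + s = 20 + 28.0916 = 48.0916
θ=239.5°: R = R0 + s = 20 + 28.7126 = 48.7126
θ=312.6°: R = R0 + s = 20 + 28.4924 = 48.4924
θ=318.8°: R = R0 + s = 20 + 26.2490 = 46.2490

θ=229.4°: 48.0916
θ=239.5°: 48.7126
θ=312.6°: 48.4924
θ=318.8°: 46.2490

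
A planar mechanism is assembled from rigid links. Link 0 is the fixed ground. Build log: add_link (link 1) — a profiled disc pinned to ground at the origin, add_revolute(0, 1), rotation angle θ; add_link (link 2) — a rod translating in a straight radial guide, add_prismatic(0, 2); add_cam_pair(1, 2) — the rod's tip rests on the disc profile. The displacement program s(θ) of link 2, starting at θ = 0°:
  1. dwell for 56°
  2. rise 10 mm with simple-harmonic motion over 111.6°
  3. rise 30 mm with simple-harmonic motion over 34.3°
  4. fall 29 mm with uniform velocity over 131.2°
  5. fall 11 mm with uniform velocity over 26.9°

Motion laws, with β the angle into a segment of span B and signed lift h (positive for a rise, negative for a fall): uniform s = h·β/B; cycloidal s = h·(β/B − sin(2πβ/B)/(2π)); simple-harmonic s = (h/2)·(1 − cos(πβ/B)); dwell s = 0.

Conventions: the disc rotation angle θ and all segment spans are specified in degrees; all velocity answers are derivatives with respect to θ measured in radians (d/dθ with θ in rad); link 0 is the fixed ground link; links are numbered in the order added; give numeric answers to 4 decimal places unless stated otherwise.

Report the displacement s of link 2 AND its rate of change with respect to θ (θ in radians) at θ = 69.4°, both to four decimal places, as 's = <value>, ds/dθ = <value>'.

seg 1 [0°–56°] dwell: s stays 0.0000
seg 2 [56°–167.6°] simple-harmonic, h=10: θ=69.4° here. β=13.4, B=111.6. 10/2·(1 − cos(π·0.1201)) = 0.3515 → s = 0.3515
velocity in seg [56°–167.6°] (simple-harmonic), θ in radians: β = 13.4° = 0.2339 rad, B = 111.6° = 1.9478 rad; ds/dθ = (πh/(2B)) sin(πβ/B) = (π·10/(2·1.9478)) sin(π·0.1201) = 2.970435 mm/rad

s = 0.3515, ds/dθ = 2.9704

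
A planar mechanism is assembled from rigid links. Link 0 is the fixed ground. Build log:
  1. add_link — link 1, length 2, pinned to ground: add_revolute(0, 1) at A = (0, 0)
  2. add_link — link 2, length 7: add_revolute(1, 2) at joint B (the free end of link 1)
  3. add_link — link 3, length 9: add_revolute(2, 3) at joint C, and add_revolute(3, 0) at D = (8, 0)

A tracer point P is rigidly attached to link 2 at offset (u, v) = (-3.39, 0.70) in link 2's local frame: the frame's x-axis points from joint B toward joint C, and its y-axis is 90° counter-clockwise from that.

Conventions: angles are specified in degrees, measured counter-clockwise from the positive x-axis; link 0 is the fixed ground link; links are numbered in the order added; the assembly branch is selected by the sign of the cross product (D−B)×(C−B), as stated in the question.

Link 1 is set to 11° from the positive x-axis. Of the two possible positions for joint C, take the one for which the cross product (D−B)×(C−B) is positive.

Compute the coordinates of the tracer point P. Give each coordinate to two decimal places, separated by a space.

A=(0,0), D=(8.00,0)
B = A + 2.00·(cos11°, sin11°) = (1.9633, 0.3816)
|BD| = 6.0488
circle(B,7.00) ∩ circle(D,9.00): a=0.3792, h=6.9897
  candidates: C₊=(2.7827,7.3335) cross=42.279; C₋=(1.9008,-6.6181) cross=-42.279
  branch + wants cross > 0 → take C=(2.7827,7.3335) (cross=42.279)
ex = (C−B)/|BC| = (0.1171,0.9931); ey = (-0.9931,0.1171)
P = B + -3.39·ex + 0.70·ey = (0.8712,-2.9031)

0.87 -2.90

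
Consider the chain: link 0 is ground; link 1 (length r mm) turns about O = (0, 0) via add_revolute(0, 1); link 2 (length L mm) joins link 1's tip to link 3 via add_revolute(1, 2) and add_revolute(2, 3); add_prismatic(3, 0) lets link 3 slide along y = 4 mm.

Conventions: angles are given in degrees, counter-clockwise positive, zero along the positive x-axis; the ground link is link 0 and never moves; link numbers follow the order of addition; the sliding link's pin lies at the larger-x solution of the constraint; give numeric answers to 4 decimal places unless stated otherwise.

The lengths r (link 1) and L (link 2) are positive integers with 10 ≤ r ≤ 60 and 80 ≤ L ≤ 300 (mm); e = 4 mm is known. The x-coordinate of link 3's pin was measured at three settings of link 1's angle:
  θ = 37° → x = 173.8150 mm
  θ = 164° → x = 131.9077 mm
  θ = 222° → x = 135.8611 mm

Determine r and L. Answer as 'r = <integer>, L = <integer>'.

constraint per measurement: (x − r cos θ)² + (r sin θ − e)² = L²
subtracting the θ₁ and θ₂ equations cancels the r² and L² terms:
r = (x₁² − x₂²) / (2[(x₁cos θ₁ + e sin θ₁) − (x₂cos θ₂ + e sin θ₂)]) = 24.0000 → r = 24
L² = (x₁ − r cos θ₁)² + (r sin θ₁ − e)² = 24024.9938 → L = 155.0000 → L = 155
check at θ₃=222°: x = 135.8611 (printed 135.8611) ✓

r = 24, L = 155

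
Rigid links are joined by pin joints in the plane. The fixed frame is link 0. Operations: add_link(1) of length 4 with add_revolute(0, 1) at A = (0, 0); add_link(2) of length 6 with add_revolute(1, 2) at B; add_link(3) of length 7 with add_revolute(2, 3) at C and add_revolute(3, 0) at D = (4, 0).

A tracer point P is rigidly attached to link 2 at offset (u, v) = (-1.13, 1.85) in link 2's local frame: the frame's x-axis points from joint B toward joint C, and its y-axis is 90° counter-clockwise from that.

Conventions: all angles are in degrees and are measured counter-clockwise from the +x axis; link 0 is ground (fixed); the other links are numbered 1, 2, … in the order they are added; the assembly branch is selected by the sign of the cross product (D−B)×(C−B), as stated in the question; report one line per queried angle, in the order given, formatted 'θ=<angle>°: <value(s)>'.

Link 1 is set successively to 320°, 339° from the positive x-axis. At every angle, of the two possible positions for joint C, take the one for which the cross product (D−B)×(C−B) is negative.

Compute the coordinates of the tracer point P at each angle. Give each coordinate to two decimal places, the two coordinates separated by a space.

A=(0,0), D=(4.00,0)
θ=320°: B = A + 4.00·(cos320°, sin320°) = (3.0642, -2.5712)
θ=320°: |BD| = 2.7362
θ=320°: circle(B,6.00) ∩ circle(D,7.00): a=-1.0075, h=5.9148
θ=320°:   candidates: C₊=(-2.8385,-1.4949) cross=16.184; C₋=(8.2777,-5.5409) cross=-16.184
θ=320°:   branch - wants cross < 0 → take C=(8.2777,-5.5409) (cross=-16.184)
θ=320°: ex = (C−B)/|BC| = (0.8689,-0.4950); ey = (0.4950,0.8689)
θ=320°: P = B + -1.13·ex + 1.85·ey = (2.9980,-0.4044)
θ=339°: B = A + 4.00·(cos339°, sin339°) = (3.7343, -1.4335)
θ=339°: |BD| = 1.4579
θ=339°: circle(B,6.00) ∩ circle(D,7.00): a=-3.7296, h=4.7000
θ=339°:   candidates: C₊=(-1.5667,-4.2441) cross=6.852; C₋=(7.6760,-5.9571) cross=-6.852
θ=339°:   branch - wants cross < 0 → take C=(7.6760,-5.9571) (cross=-6.852)
θ=339°: ex = (C−B)/|BC| = (0.6569,-0.7539); ey = (0.7539,0.6569)
θ=339°: P = B + -1.13·ex + 1.85·ey = (4.3868,0.6338)

θ=320°: 3.00 -0.40
θ=339°: 4.39 0.63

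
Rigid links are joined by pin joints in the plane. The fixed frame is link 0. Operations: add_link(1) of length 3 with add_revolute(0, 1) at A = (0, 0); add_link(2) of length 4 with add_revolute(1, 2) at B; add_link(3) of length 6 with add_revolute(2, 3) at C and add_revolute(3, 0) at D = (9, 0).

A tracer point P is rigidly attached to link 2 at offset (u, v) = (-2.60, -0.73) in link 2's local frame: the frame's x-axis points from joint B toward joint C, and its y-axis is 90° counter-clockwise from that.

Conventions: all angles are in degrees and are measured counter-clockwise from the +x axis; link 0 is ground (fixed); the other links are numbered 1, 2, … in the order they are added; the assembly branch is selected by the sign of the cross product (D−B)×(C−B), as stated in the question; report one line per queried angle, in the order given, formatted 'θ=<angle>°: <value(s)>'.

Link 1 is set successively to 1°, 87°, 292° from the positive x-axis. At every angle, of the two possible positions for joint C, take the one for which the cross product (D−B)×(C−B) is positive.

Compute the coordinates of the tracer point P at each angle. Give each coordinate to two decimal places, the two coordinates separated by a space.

A=(0,0), D=(9.00,0)
θ=1°: B = A + 3.00·(cos1°, sin1°) = (2.9995, 0.0524)
θ=1°: |BD| = 6.0007
θ=1°: circle(B,4.00) ∩ circle(D,6.00): a=1.3339, h=3.7710
θ=1°:   candidates: C₊=(4.3663,3.8116) cross=22.629; C₋=(4.3005,-3.7302) cross=-22.629
θ=1°:   branch + wants cross > 0 → take C=(4.3663,3.8116) (cross=22.629)
θ=1°: ex = (C−B)/|BC| = (0.3417,0.9398); ey = (-0.9398,0.3417)
θ=1°: P = B + -2.60·ex + -0.73·ey = (2.7972,-2.6406)
θ=87°: B = A + 3.00·(cos87°, sin87°) = (0.1570, 2.9959)
θ=87°: |BD| = 9.3367
θ=87°: circle(B,4.00) ∩ circle(D,6.00): a=3.5973, h=1.7491
θ=87°:   candidates: C₊=(4.1253,3.4982) cross=16.331; C₋=(3.0029,0.1850) cross=-16.331
θ=87°:   branch + wants cross > 0 → take C=(4.1253,3.4982) (cross=16.331)
θ=87°: ex = (C−B)/|BC| = (0.9921,0.1256); ey = (-0.1256,0.9921)
θ=87°: P = B + -2.60·ex + -0.73·ey = (-2.3307,1.9451)
θ=292°: B = A + 3.00·(cos292°, sin292°) = (1.1238, -2.7816)
θ=292°: |BD| = 8.3529
θ=292°: circle(B,4.00) ∩ circle(D,6.00): a=2.9793, h=2.6691
θ=292°:   candidates: C₊=(3.0442,0.7273) cross=22.295; C₋=(4.8219,-4.3062) cross=-22.295
θ=292°:   branch + wants cross > 0 → take C=(3.0442,0.7273) (cross=22.295)
θ=292°: ex = (C−B)/|BC| = (0.4801,0.8772); ey = (-0.8772,0.4801)
θ=292°: P = B + -2.60·ex + -0.73·ey = (0.5159,-5.4128)

θ=1°: 2.80 -2.64
θ=87°: -2.33 1.95
θ=292°: 0.52 -5.41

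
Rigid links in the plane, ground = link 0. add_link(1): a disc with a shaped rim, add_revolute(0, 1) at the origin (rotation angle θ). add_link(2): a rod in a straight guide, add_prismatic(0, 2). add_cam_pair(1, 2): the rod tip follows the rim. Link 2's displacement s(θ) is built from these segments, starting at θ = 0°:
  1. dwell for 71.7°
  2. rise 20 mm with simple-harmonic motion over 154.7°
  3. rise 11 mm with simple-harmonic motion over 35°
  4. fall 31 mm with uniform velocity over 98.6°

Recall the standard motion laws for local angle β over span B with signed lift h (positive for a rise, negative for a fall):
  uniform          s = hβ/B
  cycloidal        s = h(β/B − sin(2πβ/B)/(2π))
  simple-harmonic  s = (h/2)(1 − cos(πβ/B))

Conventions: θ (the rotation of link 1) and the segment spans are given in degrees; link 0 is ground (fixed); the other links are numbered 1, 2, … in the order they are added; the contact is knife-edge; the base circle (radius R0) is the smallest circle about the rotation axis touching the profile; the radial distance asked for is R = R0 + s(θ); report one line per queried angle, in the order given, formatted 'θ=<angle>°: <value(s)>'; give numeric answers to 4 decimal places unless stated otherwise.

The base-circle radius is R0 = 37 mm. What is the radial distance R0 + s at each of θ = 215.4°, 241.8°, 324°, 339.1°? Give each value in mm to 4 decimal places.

segment 1 (0° to 71.7°, dwell): s unchanged at 0.0000
θ = 215.4° falls in segment 2 (71.7° to 226.4°, simple-harmonic, h = 20): β = 215.4 − 71.7 = 143.7°, B = 154.7°; Δs = 20/2·(1 − cos(π·0.9289)) = 19.7515; s = 0.0000 + 19.7515 = 19.7515
segment 2 (71.7° to 226.4°, simple-harmonic, h = 20) is passed completely: s = 0.0000 + (20) = 20.0000
θ = 241.8° falls in segment 3 (226.4° to 261.4°, simple-harmonic, h = 11): β = 241.8 − 226.4 = 15.4°, B = 35°; Δs = 11/2·(1 − cos(π·0.4400)) = 4.4694; s = 20.0000 + 4.4694 = 24.4694
segment 3 (226.4° to 261.4°, simple-harmonic, h = 11) is passed completely: s = 20.0000 + (11) = 31.0000
θ = 324° falls in segment 4 (261.4° to 360°, uniform, h = -31): β = 324 − 261.4 = 62.6°, B = 98.6°; Δs = -31·62.6/98.6 = -19.6815; s = 31.0000 − 19.6815 = 11.3185
θ = 339.1° falls in segment 4 (261.4° to 360°, uniform, h = -31): β = 339.1 − 261.4 = 77.7°, B = 98.6°; Δs = -31·77.7/98.6 = -24.4290; s = 31.0000 − 24.4290 = 6.5710
θ=215.4°: R = R0 + s = 37 + 19.7515 = 56.7515
θ=241.8°: R = R0 + s = 37 + 24.4694 = 61.4694
θ=324°: R = R0 + s = 37 + 11.3185 = 48.3185
θ=339.1°: R = R0 + s = 37 + 6.5710 = 43.5710

θ=215.4°: 56.7515
θ=241.8°: 61.4694
θ=324°: 48.3185
θ=339.1°: 43.5710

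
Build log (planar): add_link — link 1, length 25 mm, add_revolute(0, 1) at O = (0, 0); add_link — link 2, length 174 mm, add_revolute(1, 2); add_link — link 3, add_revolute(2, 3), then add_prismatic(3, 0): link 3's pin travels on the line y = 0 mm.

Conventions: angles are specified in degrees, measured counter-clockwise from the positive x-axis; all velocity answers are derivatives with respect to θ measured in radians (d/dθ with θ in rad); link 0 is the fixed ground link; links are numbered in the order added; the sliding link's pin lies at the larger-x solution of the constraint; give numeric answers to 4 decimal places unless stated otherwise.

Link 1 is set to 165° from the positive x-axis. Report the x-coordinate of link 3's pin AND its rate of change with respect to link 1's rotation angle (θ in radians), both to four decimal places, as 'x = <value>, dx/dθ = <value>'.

geometry: r = 25 mm, L = 174 mm, e = 0 mm
crank pin P = (r cos θ, r sin θ) = (-24.148146, 6.470476)
h = r sin θ − e = 6.470476 − 0 = 6.470476
x = r cos θ + √(L² − h²) = -24.148146 + 173.879651 = 149.731505
dx/dθ = −r sin θ − h·r cos θ/√(L² − h²) (θ in radians; h = 6.470476) = -5.571866

x = 149.7315, dx/dθ = -5.5719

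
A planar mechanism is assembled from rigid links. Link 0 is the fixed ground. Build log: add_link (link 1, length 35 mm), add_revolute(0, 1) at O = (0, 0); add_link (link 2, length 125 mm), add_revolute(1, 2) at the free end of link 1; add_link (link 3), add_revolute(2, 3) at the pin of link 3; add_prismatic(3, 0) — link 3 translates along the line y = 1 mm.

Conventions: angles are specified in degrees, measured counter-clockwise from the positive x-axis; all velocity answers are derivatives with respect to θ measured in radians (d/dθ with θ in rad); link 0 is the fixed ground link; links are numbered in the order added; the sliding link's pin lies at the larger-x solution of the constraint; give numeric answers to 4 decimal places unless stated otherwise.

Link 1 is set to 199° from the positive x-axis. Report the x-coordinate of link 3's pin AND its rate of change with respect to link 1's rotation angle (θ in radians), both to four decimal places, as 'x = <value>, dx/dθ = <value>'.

geometry: r = 35 mm, L = 125 mm, e = 1 mm
crank pin P = (r cos θ, r sin θ) = (-33.093150, -11.394885)
h = r sin θ − e = -11.394885 − 1 = -12.394885
x = r cos θ + √(L² − h²) = -33.093150 + 124.383949 = 91.290799
dx/dθ = −r sin θ − h·r cos θ/√(L² − h²) (θ in radians; h = -12.394885) = 8.097146

x = 91.2908, dx/dθ = 8.0971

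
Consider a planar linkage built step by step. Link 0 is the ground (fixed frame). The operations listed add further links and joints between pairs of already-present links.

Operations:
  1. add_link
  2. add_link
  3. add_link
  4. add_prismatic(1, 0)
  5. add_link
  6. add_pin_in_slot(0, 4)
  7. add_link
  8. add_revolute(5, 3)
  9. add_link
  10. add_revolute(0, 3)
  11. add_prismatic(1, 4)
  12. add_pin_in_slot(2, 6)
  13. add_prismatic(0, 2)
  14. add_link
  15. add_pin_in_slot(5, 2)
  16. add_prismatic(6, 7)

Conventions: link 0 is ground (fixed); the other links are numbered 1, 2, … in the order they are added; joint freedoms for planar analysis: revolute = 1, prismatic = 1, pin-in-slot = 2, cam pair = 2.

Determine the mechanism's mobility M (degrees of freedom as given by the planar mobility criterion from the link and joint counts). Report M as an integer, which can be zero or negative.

(L,J1,J2)=(1,0,0); link0 fixed
link1: (2,0,0)
link2: (3,0,0)
link3: (4,0,0)
P 1-0 [J1]: (4,1,0)
link4: (5,1,0)
PS 0-4 [J2]: (5,1,1)
link5: (6,1,1)
R 5-3 [J1]: (6,2,1)
link6: (7,2,1)
R 0-3 [J1]: (7,3,1)
P 1-4 [J1]: (7,4,1)
PS 2-6 [J2]: (7,4,2)
P 0-2 [J1]: (7,5,2)
link7: (8,5,2)
PS 5-2 [J2]: (8,5,3)
P 6-7 [J1]: (8,6,3)
Grübler: 3·7 − 2·6 − 3 = 6

M = 6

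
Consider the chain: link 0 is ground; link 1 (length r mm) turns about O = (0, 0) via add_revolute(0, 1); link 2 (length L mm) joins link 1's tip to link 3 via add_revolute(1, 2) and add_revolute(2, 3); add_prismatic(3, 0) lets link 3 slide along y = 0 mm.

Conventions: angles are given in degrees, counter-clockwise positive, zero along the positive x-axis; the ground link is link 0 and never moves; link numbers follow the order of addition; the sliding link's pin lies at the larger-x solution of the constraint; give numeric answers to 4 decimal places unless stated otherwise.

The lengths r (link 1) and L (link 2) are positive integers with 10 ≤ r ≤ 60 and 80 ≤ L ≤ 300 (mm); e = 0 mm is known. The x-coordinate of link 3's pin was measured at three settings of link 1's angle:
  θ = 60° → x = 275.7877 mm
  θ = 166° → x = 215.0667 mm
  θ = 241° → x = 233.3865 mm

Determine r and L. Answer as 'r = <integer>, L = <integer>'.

constraint per measurement: (x − r cos θ)² + (r sin θ − e)² = L²
subtracting the θ₁ and θ₂ equations cancels the r² and L² terms:
r = (x₁² − x₂²) / (2[(x₁cos θ₁ + e sin θ₁) − (x₂cos θ₂ + e sin θ₂)]) = 42.9999 → r = 43
L² = (x₁ − r cos θ₁)² + (r sin θ₁ − e)² = 66048.9844 → L = 257.0000 → L = 257
check at θ₃=241°: x = 233.3865 (printed 233.3865) ✓

r = 43, L = 257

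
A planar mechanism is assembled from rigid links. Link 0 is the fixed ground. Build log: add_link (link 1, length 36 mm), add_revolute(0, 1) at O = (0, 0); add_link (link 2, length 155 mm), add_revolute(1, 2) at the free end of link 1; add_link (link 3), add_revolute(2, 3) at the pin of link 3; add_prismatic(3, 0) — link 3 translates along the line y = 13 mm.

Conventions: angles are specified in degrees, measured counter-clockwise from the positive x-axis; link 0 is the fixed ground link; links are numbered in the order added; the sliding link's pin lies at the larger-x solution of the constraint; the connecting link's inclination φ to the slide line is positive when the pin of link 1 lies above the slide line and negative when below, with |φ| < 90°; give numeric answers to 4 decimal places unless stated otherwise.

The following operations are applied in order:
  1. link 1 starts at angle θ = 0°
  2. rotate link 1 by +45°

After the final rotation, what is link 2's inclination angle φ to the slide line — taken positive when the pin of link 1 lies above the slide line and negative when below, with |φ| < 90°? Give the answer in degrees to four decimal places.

geometry: r = 36 mm, L = 155 mm, e = 13 mm; θ starts at 0°
rotate link 1 by +45°: θ ← 0° +45° = 45°
h = r sin θ − e = 25.455844 − 13 = 12.455844
sin φ = h / L = 12.455844 / 155 = 0.08036028
φ = arcsin(0.08036028) = 4.609275°

4.6093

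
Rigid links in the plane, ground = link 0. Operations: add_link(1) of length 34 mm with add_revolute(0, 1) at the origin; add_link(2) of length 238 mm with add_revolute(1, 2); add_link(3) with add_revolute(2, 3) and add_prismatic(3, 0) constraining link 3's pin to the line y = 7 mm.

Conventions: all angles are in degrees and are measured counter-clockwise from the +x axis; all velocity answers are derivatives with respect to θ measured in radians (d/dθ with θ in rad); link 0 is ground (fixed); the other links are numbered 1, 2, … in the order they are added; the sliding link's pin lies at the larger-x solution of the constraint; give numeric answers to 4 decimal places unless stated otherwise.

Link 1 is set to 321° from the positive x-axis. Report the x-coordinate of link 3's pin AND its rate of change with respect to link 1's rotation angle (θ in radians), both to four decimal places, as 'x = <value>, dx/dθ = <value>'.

geometry: r = 34 mm, L = 238 mm, e = 7 mm
crank pin P = (r cos θ, r sin θ) = (26.422963, -21.396893)
h = r sin θ − e = -21.396893 − 7 = -28.396893
x = r cos θ + √(L² − h²) = 26.422963 + 236.299844 = 262.722807
dx/dθ = −r sin θ − h·r cos θ/√(L² − h²) (θ in radians; h = -28.396893) = 24.572224

x = 262.7228, dx/dθ = 24.5722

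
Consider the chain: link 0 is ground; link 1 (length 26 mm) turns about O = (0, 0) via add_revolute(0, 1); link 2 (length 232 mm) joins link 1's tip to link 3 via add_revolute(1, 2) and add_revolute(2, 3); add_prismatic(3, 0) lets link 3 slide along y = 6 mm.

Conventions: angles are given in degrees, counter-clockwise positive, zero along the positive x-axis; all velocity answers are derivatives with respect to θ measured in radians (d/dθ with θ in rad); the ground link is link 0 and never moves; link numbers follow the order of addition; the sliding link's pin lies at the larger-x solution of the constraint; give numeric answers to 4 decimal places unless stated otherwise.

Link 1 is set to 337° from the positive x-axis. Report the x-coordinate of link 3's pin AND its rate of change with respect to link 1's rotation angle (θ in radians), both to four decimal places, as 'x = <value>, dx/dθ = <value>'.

geometry: r = 26 mm, L = 232 mm, e = 6 mm
crank pin P = (r cos θ, r sin θ) = (23.933126, -10.159009)
h = r sin θ − e = -10.159009 − 6 = -16.159009
x = r cos θ + √(L² − h²) = 23.933126 + 231.436571 = 255.369697
dx/dθ = −r sin θ − h·r cos θ/√(L² − h²) (θ in radians; h = -16.159009) = 11.830031

x = 255.3697, dx/dθ = 11.8300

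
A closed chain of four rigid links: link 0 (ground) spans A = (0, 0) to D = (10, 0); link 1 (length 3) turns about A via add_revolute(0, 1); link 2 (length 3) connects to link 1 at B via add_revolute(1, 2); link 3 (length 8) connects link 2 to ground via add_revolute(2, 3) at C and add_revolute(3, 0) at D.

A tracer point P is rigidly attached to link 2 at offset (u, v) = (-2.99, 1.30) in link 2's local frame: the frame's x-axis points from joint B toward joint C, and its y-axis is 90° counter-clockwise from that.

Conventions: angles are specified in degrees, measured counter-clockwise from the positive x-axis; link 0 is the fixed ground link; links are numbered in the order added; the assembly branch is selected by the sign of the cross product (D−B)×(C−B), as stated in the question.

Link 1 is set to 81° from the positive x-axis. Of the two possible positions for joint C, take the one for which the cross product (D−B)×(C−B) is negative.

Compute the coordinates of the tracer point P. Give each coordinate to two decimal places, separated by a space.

A=(0,0), D=(10.00,0)
B = A + 3.00·(cos81°, sin81°) = (0.4693, 2.9631)
|BD| = 9.9807
circle(B,3.00) ∩ circle(D,8.00): a=2.2350, h=2.0012
  candidates: C₊=(3.1977,4.2105) cross=19.973; C₋=(2.0094,0.3886) cross=-19.973
  branch - wants cross < 0 → take C=(2.0094,0.3886) (cross=-19.973)
ex = (C−B)/|BC| = (0.5134,-0.8582); ey = (0.8582,0.5134)
P = B + -2.99·ex + 1.30·ey = (0.0499,6.1964)

0.05 6.20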